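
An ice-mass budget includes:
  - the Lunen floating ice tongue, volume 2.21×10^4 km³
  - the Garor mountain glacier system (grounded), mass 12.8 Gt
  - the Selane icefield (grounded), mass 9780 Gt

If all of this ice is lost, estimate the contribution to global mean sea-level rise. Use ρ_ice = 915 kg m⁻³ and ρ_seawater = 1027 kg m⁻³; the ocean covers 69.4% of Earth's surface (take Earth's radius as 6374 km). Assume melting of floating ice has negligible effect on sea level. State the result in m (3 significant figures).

≈ 0.0269 m

The Lunen floating ice tongue is floating and already displaces its own weight of water, so its melt adds essentially nothing to sea level.
Garor: 12.8 Gt = 1.280×10^13 kg; dividing by ρ_w = 1027 kg m⁻³ gives 1.246×10^10 m³ of water.
Selane: 9780 Gt = 9.780×10^15 kg; dividing by ρ_w = 1027 kg m⁻³ gives 9.523×10^12 m³ of water.
Total added water ≈ 9.535×10^12 m³ over 3.54×10^14 m² → Δh = 0.0269 m.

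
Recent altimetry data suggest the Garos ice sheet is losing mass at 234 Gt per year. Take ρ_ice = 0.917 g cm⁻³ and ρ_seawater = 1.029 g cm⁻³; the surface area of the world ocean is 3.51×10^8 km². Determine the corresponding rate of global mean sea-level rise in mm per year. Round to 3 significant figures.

ρ_w = 1.029 g cm⁻³ = 1029 kg m⁻³. Annual water volume added = 234 Gt / ρ_w = 2.340×10^14 kg / 1029 kg m⁻³ = 2.274×10^11 m³.
Δh per year = 2.274×10^11 / 3.51×10^14 = 6.48×10^-4 m = 0.648 mm.

≈ 0.648 mm/yr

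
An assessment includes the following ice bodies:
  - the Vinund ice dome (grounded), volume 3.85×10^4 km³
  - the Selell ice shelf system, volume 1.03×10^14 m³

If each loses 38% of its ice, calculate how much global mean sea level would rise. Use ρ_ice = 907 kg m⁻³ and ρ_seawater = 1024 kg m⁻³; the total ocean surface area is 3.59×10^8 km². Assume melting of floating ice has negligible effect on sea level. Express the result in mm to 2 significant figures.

≈ 36 mm

Vinund: 0.38 × 3.85×10^4 km³ × (907/1024) = 1.296×10^4 km³ of water.
The Selell ice shelf system is floating and already displaces its own weight of water, so its melt adds essentially nothing to sea level.
Total added water ≈ 1.296×10^13 m³ over 3.59×10^14 m² → Δh = 0.0361 m = 36 mm.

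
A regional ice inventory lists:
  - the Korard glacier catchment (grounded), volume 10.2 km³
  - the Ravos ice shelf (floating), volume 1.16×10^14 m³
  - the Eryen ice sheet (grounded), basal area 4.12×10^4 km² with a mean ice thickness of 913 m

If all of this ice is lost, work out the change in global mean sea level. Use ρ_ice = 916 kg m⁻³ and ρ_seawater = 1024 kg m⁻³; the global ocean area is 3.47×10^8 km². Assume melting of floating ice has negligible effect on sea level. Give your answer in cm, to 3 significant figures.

Korard: 10.2 km³ × (916/1024) = 9.124 km³ of water.
The Ravos ice shelf is floating and already displaces its own weight of water, so its melt adds essentially nothing to sea level.
Eryen: ice volume = 4.12×10^4 km² × 913 m = 3.762×10^4 km³; 3.762×10^4 × (916/1024) = 3.365×10^4 km³ of water.
Total added water ≈ 3.366×10^13 m³ over 3.47×10^14 m² → Δh = 0.0970 m = 9.70 cm.

≈ 9.70 cm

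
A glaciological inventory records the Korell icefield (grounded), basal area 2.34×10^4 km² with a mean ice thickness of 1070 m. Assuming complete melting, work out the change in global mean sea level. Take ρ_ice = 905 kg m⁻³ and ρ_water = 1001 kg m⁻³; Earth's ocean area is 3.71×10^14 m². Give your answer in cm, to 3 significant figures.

≈ 6.10 cm

Korell: ice volume = 2.34×10^4 km² × 1070 m = 2.504×10^4 km³; 2.504×10^4 × (905/1001) = 2.264×10^4 km³ of water.
Spread over 3.71×10^14 m² of ocean, Δh = 2.264×10^13 / 3.71×10^14 = 0.0610 m = 6.10 cm.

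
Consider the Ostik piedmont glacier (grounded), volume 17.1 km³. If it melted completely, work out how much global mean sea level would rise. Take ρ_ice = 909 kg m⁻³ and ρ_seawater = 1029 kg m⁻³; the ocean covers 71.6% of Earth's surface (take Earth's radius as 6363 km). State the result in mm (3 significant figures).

Ostik: 17.1 km³ × (909/1029) = 15.11 km³ of water.
Spread over 3.64×10^14 m² of ocean, Δh = 1.511×10^10 / 3.64×10^14 = 4.15×10^-5 m = 0.0415 mm.

≈ 0.0415 mm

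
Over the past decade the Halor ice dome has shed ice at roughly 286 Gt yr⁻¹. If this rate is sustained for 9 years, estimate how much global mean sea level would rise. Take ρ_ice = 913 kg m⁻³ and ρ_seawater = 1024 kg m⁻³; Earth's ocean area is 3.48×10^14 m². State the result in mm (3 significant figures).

Total mass lost = 286 Gt/yr × 9 yr = 2574 Gt = 2.574×10^15 kg.
ρ_w = 1024 kg m⁻³, so water volume = 2.574×10^15 / 1024 = 2.514×10^12 m³.
Δh = 2.514×10^12 / 3.48×10^14 = 7.22×10^-3 m = 7.22 mm.

≈ 7.22 mm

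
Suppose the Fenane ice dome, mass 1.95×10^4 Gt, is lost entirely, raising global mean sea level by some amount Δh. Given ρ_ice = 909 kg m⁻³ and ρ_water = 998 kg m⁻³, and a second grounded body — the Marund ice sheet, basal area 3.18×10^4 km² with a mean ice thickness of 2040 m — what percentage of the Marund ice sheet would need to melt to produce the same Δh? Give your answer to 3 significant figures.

Equal sea-level rise means equal mass of meltwater, i.e. equal mass of ice lost.
Ice mass of Fenane: 1.950×10^16 kg; ice mass of Marund: 5.897×10^16 kg.
Fraction required = 1.950×10^16 / 5.897×10^16 = 0.331 → 33.1 %.

≈ 33.1 %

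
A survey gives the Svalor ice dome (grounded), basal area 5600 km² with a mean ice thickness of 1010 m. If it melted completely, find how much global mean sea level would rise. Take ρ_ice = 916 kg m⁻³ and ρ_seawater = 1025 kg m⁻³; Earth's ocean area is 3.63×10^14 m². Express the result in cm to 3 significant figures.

≈ 1.39 cm

Svalor: ice volume = 5600 km² × 1010 m = 5656 km³; 5656 × (916/1025) = 5055 km³ of water.
Spread over 3.63×10^14 m² of ocean, Δh = 5.055×10^12 / 3.63×10^14 = 0.0139 m = 1.39 cm.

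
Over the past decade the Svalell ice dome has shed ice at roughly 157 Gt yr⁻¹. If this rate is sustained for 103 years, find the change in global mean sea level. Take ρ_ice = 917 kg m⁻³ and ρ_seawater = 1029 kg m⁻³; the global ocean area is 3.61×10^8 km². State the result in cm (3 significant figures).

Total mass lost = 157 Gt/yr × 103 yr = 1.617×10^4 Gt = 1.617×10^16 kg.
ρ_w = 1029 kg m⁻³, so water volume = 1.617×10^16 / 1029 = 1.572×10^13 m³.
Δh = 1.572×10^13 / 3.61×10^14 = 0.0435 m = 4.35 cm.

≈ 4.35 cm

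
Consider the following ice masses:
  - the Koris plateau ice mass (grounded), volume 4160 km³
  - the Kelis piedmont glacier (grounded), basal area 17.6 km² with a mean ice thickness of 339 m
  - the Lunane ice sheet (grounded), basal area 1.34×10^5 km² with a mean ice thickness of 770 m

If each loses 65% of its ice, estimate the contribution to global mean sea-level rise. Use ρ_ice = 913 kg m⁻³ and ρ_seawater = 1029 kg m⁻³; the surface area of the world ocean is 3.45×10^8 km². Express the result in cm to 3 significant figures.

≈ 17.9 cm

Koris: 0.65 × 4160 km³ × (913/1029) = 2399 km³ of water.
Kelis: ice volume = 17.6 km² × 339 m = 5.966 km³; 0.65 × 5.966 × (913/1029) = 3.441 km³ of water.
Lunane: ice volume = 1.34×10^5 km² × 770 m = 1.032×10^5 km³; 0.65 × 1.032×10^5 × (913/1029) = 5.951×10^4 km³ of water.
Total added water ≈ 6.191×10^13 m³ over 3.45×10^14 m² → Δh = 0.179 m = 17.9 cm.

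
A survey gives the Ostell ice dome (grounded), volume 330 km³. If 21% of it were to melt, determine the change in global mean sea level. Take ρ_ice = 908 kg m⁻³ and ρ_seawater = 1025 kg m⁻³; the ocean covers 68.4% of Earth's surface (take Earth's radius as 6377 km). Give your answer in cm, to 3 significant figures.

≈ 0.0176 cm

Ostell: 0.21 × 330 km³ × (908/1025) = 61.39 km³ of water.
Spread over 3.50×10^14 m² of ocean, Δh = 6.139×10^10 / 3.50×10^14 = 1.76×10^-4 m = 0.0176 cm.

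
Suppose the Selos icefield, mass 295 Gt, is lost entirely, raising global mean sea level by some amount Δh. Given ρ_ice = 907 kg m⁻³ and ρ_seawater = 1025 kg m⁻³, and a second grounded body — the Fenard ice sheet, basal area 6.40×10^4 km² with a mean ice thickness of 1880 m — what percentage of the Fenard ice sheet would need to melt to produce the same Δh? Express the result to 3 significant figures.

Equal sea-level rise means equal mass of meltwater, i.e. equal mass of ice lost.
Ice mass of Selos: 2.950×10^14 kg; ice mass of Fenard: 1.091×10^17 kg.
Fraction required = 2.950×10^14 / 1.091×10^17 = 2.70×10^-3 → 0.270 %.

≈ 0.270 %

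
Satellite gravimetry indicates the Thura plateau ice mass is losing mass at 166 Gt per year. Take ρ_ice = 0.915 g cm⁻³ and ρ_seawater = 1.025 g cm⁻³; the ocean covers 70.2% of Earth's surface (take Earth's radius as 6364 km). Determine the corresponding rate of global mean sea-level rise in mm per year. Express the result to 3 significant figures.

ρ_w = 1.025 g cm⁻³ = 1025 kg m⁻³. Annual water volume added = 166 Gt / ρ_w = 1.660×10^14 kg / 1025 kg m⁻³ = 1.620×10^11 m³.
Δh per year = 1.620×10^11 / 3.57×10^14 = 4.53×10^-4 m = 0.453 mm.

≈ 0.453 mm/yr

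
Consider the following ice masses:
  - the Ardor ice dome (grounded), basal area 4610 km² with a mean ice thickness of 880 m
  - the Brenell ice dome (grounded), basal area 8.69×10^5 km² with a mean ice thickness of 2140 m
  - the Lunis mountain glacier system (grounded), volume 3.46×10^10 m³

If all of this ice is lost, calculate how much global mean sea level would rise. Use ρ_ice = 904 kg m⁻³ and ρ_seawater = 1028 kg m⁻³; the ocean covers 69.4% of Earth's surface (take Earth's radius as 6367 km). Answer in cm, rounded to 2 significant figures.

Ardor: ice volume = 4610 km² × 880 m = 4057 km³; 4057 × (904/1028) = 3567 km³ of water.
Brenell: ice volume = 8.69×10^5 km² × 2140 m = 1.860×10^6 km³; 1.860×10^6 × (904/1028) = 1.635×10^6 km³ of water.
Lunis: 3.46×10^10 m³ × (904/1028) = 3.043×10^10 m³ of water.
Total added water ≈ 1.639×10^15 m³ over 3.54×10^14 m² → Δh = 4.64 m = 460 cm.

≈ 460 cm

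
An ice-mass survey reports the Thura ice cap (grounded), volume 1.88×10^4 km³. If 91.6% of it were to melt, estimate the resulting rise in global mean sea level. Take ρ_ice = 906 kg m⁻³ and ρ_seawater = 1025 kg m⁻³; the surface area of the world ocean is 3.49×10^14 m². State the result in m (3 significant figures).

≈ 0.0436 m

Thura: 0.916 × 1.88×10^4 km³ × (906/1025) = 1.522×10^4 km³ of water.
Spread over 3.49×10^14 m² of ocean, Δh = 1.522×10^13 / 3.49×10^14 = 0.0436 m.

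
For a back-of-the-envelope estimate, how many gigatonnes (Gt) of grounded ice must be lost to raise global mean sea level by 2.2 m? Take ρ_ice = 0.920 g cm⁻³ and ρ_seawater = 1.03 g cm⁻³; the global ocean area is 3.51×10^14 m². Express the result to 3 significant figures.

Required water volume = Δh × A = 2.2 m × 3.51×10^14 m² = 7.722×10^14 m³.
ρ_w = 1.03 g cm⁻³ = 1030 kg m⁻³, so the mass of water = 7.722×10^14 m³ × 1030 kg m⁻³ = 7.954×10^17 kg = 7.95×10^5 Gt (and the same mass of ice, by conservation).

≈ 7.95×10^5 Gt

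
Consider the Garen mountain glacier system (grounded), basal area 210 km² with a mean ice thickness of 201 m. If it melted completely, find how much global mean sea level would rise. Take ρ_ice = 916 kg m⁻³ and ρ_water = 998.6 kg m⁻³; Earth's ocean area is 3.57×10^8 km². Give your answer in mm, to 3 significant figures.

Garen: ice volume = 210 km² × 201 m = 42.21 km³; 42.21 × (916/998.6) = 38.72 km³ of water.
Spread over 3.57×10^14 m² of ocean, Δh = 3.872×10^10 / 3.57×10^14 = 1.08×10^-4 m = 0.108 mm.

≈ 0.108 mm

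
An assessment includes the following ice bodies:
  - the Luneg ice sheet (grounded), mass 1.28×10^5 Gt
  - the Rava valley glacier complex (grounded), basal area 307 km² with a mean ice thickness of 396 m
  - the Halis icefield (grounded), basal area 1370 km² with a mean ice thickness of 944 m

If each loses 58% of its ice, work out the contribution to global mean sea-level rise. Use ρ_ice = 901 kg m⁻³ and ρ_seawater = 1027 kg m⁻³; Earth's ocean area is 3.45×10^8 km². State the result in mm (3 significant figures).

≈ 212 mm

Luneg: 0.58 × 1.28×10^5 Gt = 7.424×10^16 kg; dividing by ρ_w = 1027 kg m⁻³ gives 7.229×10^13 m³ of water.
Rava: ice volume = 307 km² × 396 m = 121.6 km³; 0.58 × 121.6 × (901/1027) = 61.86 km³ of water.
Halis: ice volume = 1370 km² × 944 m = 1293 km³; 0.58 × 1293 × (901/1027) = 658.1 km³ of water.
Total added water ≈ 7.301×10^13 m³ over 3.45×10^14 m² → Δh = 0.212 m = 212 mm.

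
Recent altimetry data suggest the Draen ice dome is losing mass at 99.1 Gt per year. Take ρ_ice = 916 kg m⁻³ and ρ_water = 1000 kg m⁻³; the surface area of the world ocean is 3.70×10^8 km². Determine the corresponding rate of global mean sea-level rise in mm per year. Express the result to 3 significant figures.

ρ_w = 1000 kg m⁻³. Annual water volume added = 99.1 Gt / ρ_w = 9.910×10^13 kg / 1000 kg m⁻³ = 9.910×10^10 m³.
Δh per year = 9.910×10^10 / 3.70×10^14 = 2.68×10^-4 m = 0.268 mm.

≈ 0.268 mm/yr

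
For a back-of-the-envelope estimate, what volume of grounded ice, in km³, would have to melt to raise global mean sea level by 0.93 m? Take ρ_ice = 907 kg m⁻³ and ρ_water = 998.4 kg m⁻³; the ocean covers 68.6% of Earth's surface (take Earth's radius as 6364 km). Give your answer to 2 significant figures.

≈ 3.6×10^5 km³

Required water volume = Δh × A = 0.93 m × 3.49×10^14 m² = 3.247×10^14 m³ = 3.247×10^5 km³.
Ice volume = water volume × ρ_w/ρ_ice = 3.247×10^5 × 998.4/907 = 3.6×10^5 km³.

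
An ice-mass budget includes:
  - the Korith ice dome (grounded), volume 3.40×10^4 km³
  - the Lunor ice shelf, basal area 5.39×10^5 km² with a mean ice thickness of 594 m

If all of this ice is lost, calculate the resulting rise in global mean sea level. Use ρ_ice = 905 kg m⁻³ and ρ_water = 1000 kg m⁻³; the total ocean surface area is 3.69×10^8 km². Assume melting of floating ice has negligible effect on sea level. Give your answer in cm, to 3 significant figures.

≈ 8.34 cm

Korith: 3.40×10^4 km³ × (905/1000) = 3.077×10^4 km³ of water.
The Lunor ice shelf is floating and already displaces its own weight of water, so its melt adds essentially nothing to sea level.
Total added water ≈ 3.077×10^13 m³ over 3.69×10^14 m² → Δh = 0.0834 m = 8.34 cm.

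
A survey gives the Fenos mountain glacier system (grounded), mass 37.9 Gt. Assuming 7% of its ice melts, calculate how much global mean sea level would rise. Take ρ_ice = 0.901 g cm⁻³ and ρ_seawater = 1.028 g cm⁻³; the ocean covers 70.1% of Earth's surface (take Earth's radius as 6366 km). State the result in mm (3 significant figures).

Fenos: 0.07 × 37.9 Gt = 2.653×10^12 kg; dividing by ρ_w = 1.028 g cm⁻³ = 1028 kg m⁻³ gives 2.581×10^9 m³ of water.
Spread over 3.57×10^14 m² of ocean, Δh = 2.581×10^9 / 3.57×10^14 = 7.23×10^-6 m = 7.23×10^-3 mm.

≈ 7.23×10^-3 mm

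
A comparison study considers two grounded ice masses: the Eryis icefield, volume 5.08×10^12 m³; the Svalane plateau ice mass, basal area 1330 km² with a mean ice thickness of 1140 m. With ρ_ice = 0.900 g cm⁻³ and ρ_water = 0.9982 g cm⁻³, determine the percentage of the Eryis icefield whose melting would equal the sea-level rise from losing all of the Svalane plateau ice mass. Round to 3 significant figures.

≈ 29.8 %

Equal sea-level rise means equal mass of meltwater, i.e. equal mass of ice lost.
Ice mass of Svalane: 1.365×10^15 kg; ice mass of Eryis: 4.572×10^15 kg.
Fraction required = 1.365×10^15 / 4.572×10^15 = 0.298 → 29.8 %.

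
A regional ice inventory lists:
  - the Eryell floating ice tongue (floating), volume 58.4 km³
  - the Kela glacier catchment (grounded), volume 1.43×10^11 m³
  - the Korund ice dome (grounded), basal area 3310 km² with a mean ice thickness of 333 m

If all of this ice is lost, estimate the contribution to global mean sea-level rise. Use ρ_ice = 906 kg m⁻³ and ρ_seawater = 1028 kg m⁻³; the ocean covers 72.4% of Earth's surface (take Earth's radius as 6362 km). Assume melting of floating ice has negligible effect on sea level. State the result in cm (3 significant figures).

The Eryell floating ice tongue is floating and already displaces its own weight of water, so its melt adds essentially nothing to sea level.
Kela: 1.43×10^11 m³ × (906/1028) = 1.260×10^11 m³ of water.
Korund: ice volume = 3310 km² × 333 m = 1102 km³; 1102 × (906/1028) = 971.4 km³ of water.
Total added water ≈ 1.097×10^12 m³ over 3.68×10^14 m² → Δh = 2.98×10^-3 m = 0.298 cm.

≈ 0.298 cm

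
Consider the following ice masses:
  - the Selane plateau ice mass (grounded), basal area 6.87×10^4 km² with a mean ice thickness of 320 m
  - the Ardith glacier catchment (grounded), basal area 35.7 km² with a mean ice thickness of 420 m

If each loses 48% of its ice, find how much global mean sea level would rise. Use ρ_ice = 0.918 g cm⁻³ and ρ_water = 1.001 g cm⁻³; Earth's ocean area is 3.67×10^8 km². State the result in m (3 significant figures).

≈ 0.0264 m

Selane: ice volume = 6.87×10^4 km² × 320 m = 2.198×10^4 km³; 0.48 × 2.198×10^4 × (918/1001) = 9677 km³ of water.
Ardith: ice volume = 35.7 km² × 420 m = 14.99 km³; 0.48 × 14.99 × (918/1001) = 6.600 km³ of water.
Total added water ≈ 9.684×10^12 m³ over 3.67×10^14 m² → Δh = 0.0264 m.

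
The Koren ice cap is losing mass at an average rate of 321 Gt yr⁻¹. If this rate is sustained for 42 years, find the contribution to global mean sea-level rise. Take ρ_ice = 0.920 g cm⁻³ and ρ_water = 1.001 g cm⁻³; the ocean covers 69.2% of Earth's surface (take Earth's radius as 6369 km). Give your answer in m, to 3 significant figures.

Total mass lost = 321 Gt/yr × 42 yr = 1.348×10^4 Gt = 1.348×10^16 kg.
ρ_w = 1.001 g cm⁻³ = 1001 kg m⁻³, so water volume = 1.348×10^16 / 1001 = 1.347×10^13 m³.
Δh = 1.347×10^13 / 3.53×10^14 = 0.0382 m.

≈ 0.0382 m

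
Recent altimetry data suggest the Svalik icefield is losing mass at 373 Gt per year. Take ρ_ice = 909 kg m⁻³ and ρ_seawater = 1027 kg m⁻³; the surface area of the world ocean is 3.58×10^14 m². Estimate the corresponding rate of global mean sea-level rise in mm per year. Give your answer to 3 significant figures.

≈ 1.01 mm/yr

ρ_w = 1027 kg m⁻³. Annual water volume added = 373 Gt / ρ_w = 3.730×10^14 kg / 1027 kg m⁻³ = 3.632×10^11 m³.
Δh per year = 3.632×10^11 / 3.58×10^14 = 1.01×10^-3 m = 1.01 mm.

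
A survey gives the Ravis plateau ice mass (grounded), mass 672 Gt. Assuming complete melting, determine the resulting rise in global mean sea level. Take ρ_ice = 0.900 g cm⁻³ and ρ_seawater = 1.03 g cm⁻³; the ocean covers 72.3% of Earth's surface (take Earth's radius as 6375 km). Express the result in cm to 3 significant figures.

Ravis: 672 Gt = 6.720×10^14 kg; dividing by ρ_w = 1.03 g cm⁻³ = 1030 kg m⁻³ gives 6.524×10^11 m³ of water.
Spread over 3.69×10^14 m² of ocean, Δh = 6.524×10^11 / 3.69×10^14 = 1.77×10^-3 m = 0.177 cm.

≈ 0.177 cm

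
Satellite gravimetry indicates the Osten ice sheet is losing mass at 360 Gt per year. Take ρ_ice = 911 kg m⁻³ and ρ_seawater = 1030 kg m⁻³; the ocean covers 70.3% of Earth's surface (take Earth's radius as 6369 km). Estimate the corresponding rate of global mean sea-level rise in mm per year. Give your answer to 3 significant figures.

≈ 0.975 mm/yr

ρ_w = 1030 kg m⁻³. Annual water volume added = 360 Gt / ρ_w = 3.600×10^14 kg / 1030 kg m⁻³ = 3.495×10^11 m³.
Δh per year = 3.495×10^11 / 3.58×10^14 = 9.75×10^-4 m = 0.975 mm.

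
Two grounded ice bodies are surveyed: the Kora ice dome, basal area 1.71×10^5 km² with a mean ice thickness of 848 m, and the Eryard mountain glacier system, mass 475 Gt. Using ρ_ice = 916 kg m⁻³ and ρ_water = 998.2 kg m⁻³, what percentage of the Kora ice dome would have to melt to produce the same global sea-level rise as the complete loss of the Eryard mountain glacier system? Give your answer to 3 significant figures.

Equal sea-level rise means equal mass of meltwater, i.e. equal mass of ice lost.
Ice mass of Eryard: 4.750×10^14 kg; ice mass of Kora: 1.328×10^17 kg.
Fraction required = 4.750×10^14 / 1.328×10^17 = 3.58×10^-3 → 0.358 %.

≈ 0.358 %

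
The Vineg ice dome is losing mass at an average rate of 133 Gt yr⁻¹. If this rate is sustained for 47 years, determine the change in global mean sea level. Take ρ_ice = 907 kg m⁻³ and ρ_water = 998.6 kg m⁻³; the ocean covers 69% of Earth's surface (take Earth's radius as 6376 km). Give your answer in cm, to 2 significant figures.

≈ 1.8 cm

Total mass lost = 133 Gt/yr × 47 yr = 6251 Gt = 6.251×10^15 kg.
ρ_w = 998.6 kg m⁻³, so water volume = 6.251×10^15 / 998.6 = 6.260×10^12 m³.
Δh = 6.260×10^12 / 3.52×10^14 = 0.0178 m = 1.8 cm.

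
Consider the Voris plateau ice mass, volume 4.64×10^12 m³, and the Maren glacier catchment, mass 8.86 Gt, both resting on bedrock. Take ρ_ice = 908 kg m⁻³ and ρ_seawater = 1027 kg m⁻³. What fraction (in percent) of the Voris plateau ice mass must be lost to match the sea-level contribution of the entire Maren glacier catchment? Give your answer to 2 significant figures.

≈ 0.21 %

Equal sea-level rise means equal mass of meltwater, i.e. equal mass of ice lost.
Ice mass of Maren: 8.860×10^12 kg; ice mass of Voris: 4.213×10^15 kg.
Fraction required = 8.860×10^12 / 4.213×10^15 = 2.10×10^-3 → 0.21 %.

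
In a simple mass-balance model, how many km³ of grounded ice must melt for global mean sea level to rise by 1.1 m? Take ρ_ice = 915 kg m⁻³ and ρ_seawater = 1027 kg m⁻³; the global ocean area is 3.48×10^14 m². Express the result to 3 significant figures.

Required water volume = Δh × A = 1.1 m × 3.48×10^14 m² = 3.828×10^14 m³ = 3.828×10^5 km³.
Ice volume = water volume × ρ_w/ρ_ice = 3.828×10^5 × 1027/915 = 4.30×10^5 km³.

≈ 4.30×10^5 km³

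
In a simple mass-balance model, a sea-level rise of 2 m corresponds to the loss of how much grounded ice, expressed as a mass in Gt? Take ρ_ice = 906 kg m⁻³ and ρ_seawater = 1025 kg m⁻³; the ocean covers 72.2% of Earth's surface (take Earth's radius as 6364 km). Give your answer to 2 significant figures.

≈ 7.5×10^5 Gt

Required water volume = Δh × A = 2 m × 3.67×10^14 m² = 7.349×10^14 m³.
ρ_w = 1025 kg m⁻³, so the mass of water = 7.349×10^14 m³ × 1025 kg m⁻³ = 7.533×10^17 kg = 7.5×10^5 Gt (and the same mass of ice, by conservation).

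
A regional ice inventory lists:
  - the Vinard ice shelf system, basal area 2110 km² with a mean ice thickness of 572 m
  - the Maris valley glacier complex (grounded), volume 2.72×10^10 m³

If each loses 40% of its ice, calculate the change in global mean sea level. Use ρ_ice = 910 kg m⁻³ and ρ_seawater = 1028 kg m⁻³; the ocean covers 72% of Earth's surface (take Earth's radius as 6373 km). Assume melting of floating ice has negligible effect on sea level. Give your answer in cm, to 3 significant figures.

≈ 2.62×10^-3 cm

The Vinard ice shelf system is floating and already displaces its own weight of water, so its melt adds essentially nothing to sea level.
Maris: 0.4 × 2.72×10^10 m³ × (910/1028) = 9.631×10^9 m³ of water.
Total added water ≈ 9.631×10^9 m³ over 3.67×10^14 m² → Δh = 2.62×10^-5 m = 2.62×10^-3 cm.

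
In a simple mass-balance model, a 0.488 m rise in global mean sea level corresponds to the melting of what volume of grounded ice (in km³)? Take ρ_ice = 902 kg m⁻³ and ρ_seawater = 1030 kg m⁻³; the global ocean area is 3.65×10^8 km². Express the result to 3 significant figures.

≈ 2.03×10^5 km³

Required water volume = Δh × A = 0.488 m × 3.65×10^14 m² = 1.781×10^14 m³ = 1.781×10^5 km³.
Ice volume = water volume × ρ_w/ρ_ice = 1.781×10^5 × 1030/902 = 2.03×10^5 km³.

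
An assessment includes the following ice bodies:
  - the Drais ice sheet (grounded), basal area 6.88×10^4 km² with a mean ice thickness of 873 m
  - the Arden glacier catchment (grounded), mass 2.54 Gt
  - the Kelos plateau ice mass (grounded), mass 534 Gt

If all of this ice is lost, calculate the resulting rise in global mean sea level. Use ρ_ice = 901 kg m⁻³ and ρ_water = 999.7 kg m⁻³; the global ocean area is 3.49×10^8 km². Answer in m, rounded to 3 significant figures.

≈ 0.157 m

Drais: ice volume = 6.88×10^4 km² × 873 m = 6.006×10^4 km³; 6.006×10^4 × (901/999.7) = 5.413×10^4 km³ of water.
Arden: 2.54 Gt = 2.540×10^12 kg; dividing by ρ_w = 999.7 kg m⁻³ gives 2.541×10^9 m³ of water.
Kelos: 534 Gt = 5.340×10^14 kg; dividing by ρ_w = 999.7 kg m⁻³ gives 5.342×10^11 m³ of water.
Total added water ≈ 5.467×10^13 m³ over 3.49×10^14 m² → Δh = 0.157 m.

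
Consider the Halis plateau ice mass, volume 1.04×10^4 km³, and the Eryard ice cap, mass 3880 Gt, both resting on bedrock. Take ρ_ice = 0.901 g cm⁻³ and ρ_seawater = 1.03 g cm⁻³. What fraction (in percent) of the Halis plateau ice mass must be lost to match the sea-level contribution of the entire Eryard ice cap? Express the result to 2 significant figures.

≈ 41 %

Equal sea-level rise means equal mass of meltwater, i.e. equal mass of ice lost.
Ice mass of Eryard: 3.880×10^15 kg; ice mass of Halis: 9.370×10^15 kg.
Fraction required = 3.880×10^15 / 9.370×10^15 = 0.414 → 41 %.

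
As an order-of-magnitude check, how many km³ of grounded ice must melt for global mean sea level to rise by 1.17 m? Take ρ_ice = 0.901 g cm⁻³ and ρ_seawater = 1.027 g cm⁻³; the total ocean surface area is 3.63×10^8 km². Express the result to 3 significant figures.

≈ 4.84×10^5 km³

Required water volume = Δh × A = 1.17 m × 3.63×10^14 m² = 4.247×10^14 m³ = 4.247×10^5 km³.
Ice volume = water volume × ρ_w/ρ_ice = 4.247×10^5 × 1027/901 = 4.84×10^5 km³.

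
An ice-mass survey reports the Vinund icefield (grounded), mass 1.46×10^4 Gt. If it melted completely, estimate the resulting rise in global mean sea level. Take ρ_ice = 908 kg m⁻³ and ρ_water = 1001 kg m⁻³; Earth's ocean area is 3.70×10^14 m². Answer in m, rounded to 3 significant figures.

≈ 0.0394 m

Vinund: 1.46×10^4 Gt = 1.460×10^16 kg; dividing by ρ_w = 1001 kg m⁻³ gives 1.459×10^13 m³ of water.
Spread over 3.70×10^14 m² of ocean, Δh = 1.459×10^13 / 3.70×10^14 = 0.0394 m.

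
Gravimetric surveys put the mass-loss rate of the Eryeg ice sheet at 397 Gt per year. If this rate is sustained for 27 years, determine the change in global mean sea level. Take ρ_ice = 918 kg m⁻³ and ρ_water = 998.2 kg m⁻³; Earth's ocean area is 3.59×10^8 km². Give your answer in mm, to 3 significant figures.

≈ 29.9 mm

Total mass lost = 397 Gt/yr × 27 yr = 1.072×10^4 Gt = 1.072×10^16 kg.
ρ_w = 998.2 kg m⁻³, so water volume = 1.072×10^16 / 998.2 = 1.074×10^13 m³.
Δh = 1.074×10^13 / 3.59×10^14 = 0.0299 m = 29.9 mm.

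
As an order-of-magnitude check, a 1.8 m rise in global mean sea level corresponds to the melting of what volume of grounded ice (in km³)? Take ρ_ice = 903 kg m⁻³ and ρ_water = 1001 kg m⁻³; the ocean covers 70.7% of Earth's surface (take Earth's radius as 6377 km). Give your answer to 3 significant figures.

Required water volume = Δh × A = 1.8 m × 3.61×10^14 m² = 6.503×10^14 m³ = 6.503×10^5 km³.
Ice volume = water volume × ρ_w/ρ_ice = 6.503×10^5 × 1001/903 = 7.21×10^5 km³.

≈ 7.21×10^5 km³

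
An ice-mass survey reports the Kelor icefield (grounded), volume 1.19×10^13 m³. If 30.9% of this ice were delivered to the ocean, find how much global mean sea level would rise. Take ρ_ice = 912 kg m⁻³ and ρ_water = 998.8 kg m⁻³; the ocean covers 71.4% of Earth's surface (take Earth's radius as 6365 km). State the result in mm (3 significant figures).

Kelor: 0.309 × 1.19×10^13 m³ × (912/998.8) = 3.358×10^12 m³ of water.
Spread over 3.64×10^14 m² of ocean, Δh = 3.358×10^12 / 3.64×10^14 = 9.24×10^-3 m = 9.24 mm.

≈ 9.24 mm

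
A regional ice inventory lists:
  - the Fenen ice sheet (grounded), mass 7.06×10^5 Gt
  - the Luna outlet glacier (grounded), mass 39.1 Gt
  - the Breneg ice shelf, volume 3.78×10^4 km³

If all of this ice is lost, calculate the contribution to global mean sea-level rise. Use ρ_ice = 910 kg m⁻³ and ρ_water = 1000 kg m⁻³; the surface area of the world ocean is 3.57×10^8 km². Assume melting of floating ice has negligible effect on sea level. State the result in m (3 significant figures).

Fenen: 7.06×10^5 Gt = 7.060×10^17 kg; dividing by ρ_w = 1000 kg m⁻³ gives 7.060×10^14 m³ of water.
Luna: 39.1 Gt = 3.910×10^13 kg; dividing by ρ_w = 1000 kg m⁻³ gives 3.910×10^10 m³ of water.
The Breneg ice shelf is floating and already displaces its own weight of water, so its melt adds essentially nothing to sea level.
Total added water ≈ 7.060×10^14 m³ over 3.57×10^14 m² → Δh = 1.98 m.

≈ 1.98 m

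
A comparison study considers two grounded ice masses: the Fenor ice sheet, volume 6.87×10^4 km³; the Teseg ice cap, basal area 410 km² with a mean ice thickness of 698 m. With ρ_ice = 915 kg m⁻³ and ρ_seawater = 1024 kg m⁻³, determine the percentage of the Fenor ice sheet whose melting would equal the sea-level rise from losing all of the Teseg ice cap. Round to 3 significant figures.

≈ 0.417 %

Equal sea-level rise means equal mass of meltwater, i.e. equal mass of ice lost.
Ice mass of Teseg: 2.619×10^14 kg; ice mass of Fenor: 6.286×10^16 kg.
Fraction required = 2.619×10^14 / 6.286×10^16 = 4.17×10^-3 → 0.417 %.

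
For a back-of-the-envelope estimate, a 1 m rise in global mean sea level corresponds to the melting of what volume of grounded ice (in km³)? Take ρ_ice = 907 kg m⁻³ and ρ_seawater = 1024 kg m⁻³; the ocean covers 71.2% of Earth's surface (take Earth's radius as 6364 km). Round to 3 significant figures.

≈ 4.09×10^5 km³

Required water volume = Δh × A = 1 m × 3.62×10^14 m² = 3.624×10^14 m³ = 3.624×10^5 km³.
Ice volume = water volume × ρ_w/ρ_ice = 3.624×10^5 × 1024/907 = 4.09×10^5 km³.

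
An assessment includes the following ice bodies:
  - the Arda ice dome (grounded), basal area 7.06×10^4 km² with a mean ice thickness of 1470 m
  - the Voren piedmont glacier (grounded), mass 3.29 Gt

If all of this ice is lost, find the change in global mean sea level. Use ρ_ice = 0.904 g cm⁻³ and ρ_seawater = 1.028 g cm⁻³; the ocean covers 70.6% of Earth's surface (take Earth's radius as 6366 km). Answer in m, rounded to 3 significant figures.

≈ 0.254 m

Arda: ice volume = 7.06×10^4 km² × 1470 m = 1.038×10^5 km³; 1.038×10^5 × (904/1028) = 9.126×10^4 km³ of water.
Voren: 3.29 Gt = 3.290×10^12 kg; dividing by ρ_w = 1.028 g cm⁻³ = 1028 kg m⁻³ gives 3.200×10^9 m³ of water.
Total added water ≈ 9.127×10^13 m³ over 3.60×10^14 m² → Δh = 0.254 m.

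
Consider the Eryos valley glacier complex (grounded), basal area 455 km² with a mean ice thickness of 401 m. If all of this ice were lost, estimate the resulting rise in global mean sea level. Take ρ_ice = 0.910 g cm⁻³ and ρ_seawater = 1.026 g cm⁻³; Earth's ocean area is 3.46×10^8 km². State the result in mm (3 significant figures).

Eryos: ice volume = 455 km² × 401 m = 182.5 km³; 182.5 × (910/1026) = 161.8 km³ of water.
Spread over 3.46×10^14 m² of ocean, Δh = 1.618×10^11 / 3.46×10^14 = 4.68×10^-4 m = 0.468 mm.

≈ 0.468 mm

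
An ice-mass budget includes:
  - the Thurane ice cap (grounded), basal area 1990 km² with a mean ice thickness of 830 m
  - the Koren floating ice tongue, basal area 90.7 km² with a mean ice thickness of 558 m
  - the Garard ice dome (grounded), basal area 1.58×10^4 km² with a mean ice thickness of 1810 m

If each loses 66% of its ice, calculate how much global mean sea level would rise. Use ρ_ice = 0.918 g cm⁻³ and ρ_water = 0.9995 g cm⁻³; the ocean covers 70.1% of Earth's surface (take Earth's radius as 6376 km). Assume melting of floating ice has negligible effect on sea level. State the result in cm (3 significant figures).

≈ 5.12 cm

Thurane: ice volume = 1990 km² × 830 m = 1652 km³; 0.66 × 1652 × (918/999.5) = 1001 km³ of water.
The Koren floating ice tongue is floating and already displaces its own weight of water, so its melt adds essentially nothing to sea level.
Garard: ice volume = 1.58×10^4 km² × 1810 m = 2.860×10^4 km³; 0.66 × 2.860×10^4 × (918/999.5) = 1.734×10^4 km³ of water.
Total added water ≈ 1.834×10^13 m³ over 3.58×10^14 m² → Δh = 0.0512 m = 5.12 cm.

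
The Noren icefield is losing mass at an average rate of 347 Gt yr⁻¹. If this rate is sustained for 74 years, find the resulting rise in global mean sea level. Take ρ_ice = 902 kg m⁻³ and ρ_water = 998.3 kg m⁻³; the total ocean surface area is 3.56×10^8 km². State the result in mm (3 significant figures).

Total mass lost = 347 Gt/yr × 74 yr = 2.568×10^4 Gt = 2.568×10^16 kg.
ρ_w = 998.3 kg m⁻³, so water volume = 2.568×10^16 / 998.3 = 2.572×10^13 m³.
Δh = 2.572×10^13 / 3.56×10^14 = 0.0723 m = 72.3 mm.

≈ 72.3 mm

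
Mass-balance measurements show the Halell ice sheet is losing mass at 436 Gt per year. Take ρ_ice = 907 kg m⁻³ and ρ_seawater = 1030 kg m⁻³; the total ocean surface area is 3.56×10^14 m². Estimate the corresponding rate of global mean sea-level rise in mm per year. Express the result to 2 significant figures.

ρ_w = 1030 kg m⁻³. Annual water volume added = 436 Gt / ρ_w = 4.360×10^14 kg / 1030 kg m⁻³ = 4.233×10^11 m³.
Δh per year = 4.233×10^11 / 3.56×10^14 = 1.19×10^-3 m = 1.2 mm.

≈ 1.2 mm/yr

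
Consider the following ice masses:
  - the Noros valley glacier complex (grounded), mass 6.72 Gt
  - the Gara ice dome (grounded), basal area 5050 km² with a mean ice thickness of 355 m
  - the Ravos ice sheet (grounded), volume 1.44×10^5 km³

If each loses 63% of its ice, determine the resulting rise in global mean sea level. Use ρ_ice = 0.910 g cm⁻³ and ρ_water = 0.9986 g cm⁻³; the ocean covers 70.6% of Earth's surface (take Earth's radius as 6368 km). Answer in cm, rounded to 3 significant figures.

≈ 23.3 cm

Noros: 0.63 × 6.72 Gt = 4.234×10^12 kg; dividing by ρ_w = 0.9986 g cm⁻³ = 998.6 kg m⁻³ gives 4.240×10^9 m³ of water.
Gara: ice volume = 5050 km² × 355 m = 1793 km³; 0.63 × 1793 × (910/998.6) = 1029 km³ of water.
Ravos: 0.63 × 1.44×10^5 km³ × (910/998.6) = 8.267×10^4 km³ of water.
Total added water ≈ 8.370×10^13 m³ over 3.60×10^14 m² → Δh = 0.233 m = 23.3 cm.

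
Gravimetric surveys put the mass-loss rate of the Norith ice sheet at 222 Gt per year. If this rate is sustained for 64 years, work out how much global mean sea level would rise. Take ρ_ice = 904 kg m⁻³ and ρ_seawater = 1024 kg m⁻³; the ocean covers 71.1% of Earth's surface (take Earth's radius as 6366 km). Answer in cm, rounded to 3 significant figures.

Total mass lost = 222 Gt/yr × 64 yr = 1.421×10^4 Gt = 1.421×10^16 kg.
ρ_w = 1024 kg m⁻³, so water volume = 1.421×10^16 / 1024 = 1.388×10^13 m³.
Δh = 1.388×10^13 / 3.62×10^14 = 0.0383 m = 3.83 cm.

≈ 3.83 cm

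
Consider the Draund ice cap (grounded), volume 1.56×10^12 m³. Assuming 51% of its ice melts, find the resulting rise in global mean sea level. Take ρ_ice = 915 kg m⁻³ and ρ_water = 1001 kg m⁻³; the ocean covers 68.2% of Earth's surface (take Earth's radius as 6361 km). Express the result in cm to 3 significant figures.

Draund: 0.51 × 1.56×10^12 m³ × (915/1001) = 7.272×10^11 m³ of water.
Spread over 3.47×10^14 m² of ocean, Δh = 7.272×10^11 / 3.47×10^14 = 2.10×10^-3 m = 0.210 cm.

≈ 0.210 cm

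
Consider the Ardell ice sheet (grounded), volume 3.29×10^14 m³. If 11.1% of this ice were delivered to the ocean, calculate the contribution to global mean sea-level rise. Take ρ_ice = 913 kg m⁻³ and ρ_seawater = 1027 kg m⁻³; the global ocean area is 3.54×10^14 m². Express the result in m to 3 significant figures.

Ardell: 0.111 × 3.29×10^14 m³ × (913/1027) = 3.247×10^13 m³ of water.
Spread over 3.54×10^14 m² of ocean, Δh = 3.247×10^13 / 3.54×10^14 = 0.0917 m.

≈ 0.0917 m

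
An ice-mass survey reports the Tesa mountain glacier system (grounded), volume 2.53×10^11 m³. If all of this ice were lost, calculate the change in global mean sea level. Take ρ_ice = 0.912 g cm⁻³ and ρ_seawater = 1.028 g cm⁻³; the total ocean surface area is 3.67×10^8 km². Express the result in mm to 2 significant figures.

≈ 0.61 mm

Tesa: 2.53×10^11 m³ × (912/1028) = 2.245×10^11 m³ of water.
Spread over 3.67×10^14 m² of ocean, Δh = 2.245×10^11 / 3.67×10^14 = 6.12×10^-4 m = 0.61 mm.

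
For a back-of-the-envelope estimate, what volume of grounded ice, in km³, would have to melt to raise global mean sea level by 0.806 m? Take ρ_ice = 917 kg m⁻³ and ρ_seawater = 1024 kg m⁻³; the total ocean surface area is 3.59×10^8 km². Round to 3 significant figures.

Required water volume = Δh × A = 0.806 m × 3.59×10^14 m² = 2.894×10^14 m³ = 2.894×10^5 km³.
Ice volume = water volume × ρ_w/ρ_ice = 2.894×10^5 × 1024/917 = 3.23×10^5 km³.

≈ 3.23×10^5 km³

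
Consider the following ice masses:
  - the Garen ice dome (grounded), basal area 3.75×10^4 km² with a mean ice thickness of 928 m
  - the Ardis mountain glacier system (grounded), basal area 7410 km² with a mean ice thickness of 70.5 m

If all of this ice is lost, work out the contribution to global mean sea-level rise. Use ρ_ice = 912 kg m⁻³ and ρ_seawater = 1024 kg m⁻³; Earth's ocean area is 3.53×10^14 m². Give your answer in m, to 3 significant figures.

≈ 0.0891 m

Garen: ice volume = 3.75×10^4 km² × 928 m = 3.480×10^4 km³; 3.480×10^4 × (912/1024) = 3.099×10^4 km³ of water.
Ardis: ice volume = 7410 km² × 70.5 m = 522.4 km³; 522.4 × (912/1024) = 465.3 km³ of water.
Total added water ≈ 3.146×10^13 m³ over 3.53×10^14 m² → Δh = 0.0891 m.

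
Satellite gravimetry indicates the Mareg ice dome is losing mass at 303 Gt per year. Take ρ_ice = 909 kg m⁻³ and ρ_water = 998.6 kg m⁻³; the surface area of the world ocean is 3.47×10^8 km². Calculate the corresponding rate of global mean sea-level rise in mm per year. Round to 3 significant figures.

≈ 0.874 mm/yr

ρ_w = 998.6 kg m⁻³. Annual water volume added = 303 Gt / ρ_w = 3.030×10^14 kg / 998.6 kg m⁻³ = 3.034×10^11 m³.
Δh per year = 3.034×10^11 / 3.47×10^14 = 8.74×10^-4 m = 0.874 mm.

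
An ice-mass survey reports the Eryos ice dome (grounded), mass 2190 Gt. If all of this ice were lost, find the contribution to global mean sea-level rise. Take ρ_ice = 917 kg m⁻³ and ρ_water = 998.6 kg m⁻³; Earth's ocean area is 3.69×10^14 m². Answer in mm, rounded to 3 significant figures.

Eryos: 2190 Gt = 2.190×10^15 kg; dividing by ρ_w = 998.6 kg m⁻³ gives 2.193×10^12 m³ of water.
Spread over 3.69×10^14 m² of ocean, Δh = 2.193×10^12 / 3.69×10^14 = 5.94×10^-3 m = 5.94 mm.

≈ 5.94 mm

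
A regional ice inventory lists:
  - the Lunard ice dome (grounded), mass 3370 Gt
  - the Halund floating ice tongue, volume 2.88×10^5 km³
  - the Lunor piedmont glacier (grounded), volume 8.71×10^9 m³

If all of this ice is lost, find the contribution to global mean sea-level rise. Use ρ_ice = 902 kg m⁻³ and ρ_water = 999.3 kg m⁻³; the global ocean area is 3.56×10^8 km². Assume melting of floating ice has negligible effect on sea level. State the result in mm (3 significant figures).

Lunard: 3370 Gt = 3.370×10^15 kg; dividing by ρ_w = 999.3 kg m⁻³ gives 3.372×10^12 m³ of water.
The Halund floating ice tongue is floating and already displaces its own weight of water, so its melt adds essentially nothing to sea level.
Lunor: 8.71×10^9 m³ × (902/999.3) = 7.862×10^9 m³ of water.
Total added water ≈ 3.380×10^12 m³ over 3.56×10^14 m² → Δh = 9.50×10^-3 m = 9.50 mm.

≈ 9.50 mm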